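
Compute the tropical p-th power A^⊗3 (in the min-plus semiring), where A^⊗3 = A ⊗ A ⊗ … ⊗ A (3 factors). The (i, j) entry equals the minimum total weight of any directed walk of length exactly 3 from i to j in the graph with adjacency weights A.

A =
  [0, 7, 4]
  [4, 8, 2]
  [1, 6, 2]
A^⊗3 =
  [0, 7, 4]
  [3, 10, 6]
  [1, 8, 5]

Each entry (A^⊗3)_ij equals the minimum over all length-3 walks i = v_0 → v_1 → … → v_3 = j of Σ_t A[v_t][v_{t+1}]. For example, for (i, j) = (0, 2) we minimise over 9 possible intermediate vertex sequences; the minimum is 4, attained along the walk 0 → 0 → 0 → 2.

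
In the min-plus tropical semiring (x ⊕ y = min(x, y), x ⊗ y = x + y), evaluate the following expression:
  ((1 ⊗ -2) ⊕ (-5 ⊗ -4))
((1 ⊗ -2) ⊕ (-5 ⊗ -4)) = -9

Expand innermost to outermost. Recall ⊕ takes the minimum of its arguments and ⊗ takes their sum. Working out the expression ((1 ⊗ -2) ⊕ (-5 ⊗ -4)) gives -9.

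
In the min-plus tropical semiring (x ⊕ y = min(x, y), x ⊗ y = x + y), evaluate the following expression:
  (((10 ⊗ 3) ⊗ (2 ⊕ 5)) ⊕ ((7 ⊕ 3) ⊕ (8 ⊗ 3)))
(((10 ⊗ 3) ⊗ (2 ⊕ 5)) ⊕ ((7 ⊕ 3) ⊕ (8 ⊗ 3))) = 3

Expand innermost to outermost. Recall ⊕ takes the minimum of its arguments and ⊗ takes their sum. Working out the expression (((10 ⊗ 3) ⊗ (2 ⊕ 5)) ⊕ ((7 ⊕ 3) ⊕ (8 ⊗ 3))) gives 3.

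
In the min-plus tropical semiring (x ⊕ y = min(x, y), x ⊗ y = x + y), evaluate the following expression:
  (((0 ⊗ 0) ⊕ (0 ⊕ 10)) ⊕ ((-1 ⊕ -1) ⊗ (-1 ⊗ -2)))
(((0 ⊗ 0) ⊕ (0 ⊕ 10)) ⊕ ((-1 ⊕ -1) ⊗ (-1 ⊗ -2))) = -4

Expand innermost to outermost. Recall ⊕ takes the minimum of its arguments and ⊗ takes their sum. Working out the expression (((0 ⊗ 0) ⊕ (0 ⊕ 10)) ⊕ ((-1 ⊕ -1) ⊗ (-1 ⊗ -2))) gives -4.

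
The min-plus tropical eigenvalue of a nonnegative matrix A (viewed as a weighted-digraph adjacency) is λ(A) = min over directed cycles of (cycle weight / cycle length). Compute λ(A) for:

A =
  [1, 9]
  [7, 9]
λ(A) = 1

Enumerate directed cycles and compute their means (weight / length). Sample:
  cycle 0 → 0: weight = 1, length = 1, mean = 1/1 ≈ 1.000
  cycle 1 → 1: weight = 9, length = 1, mean = 9/1 ≈ 9.000
  cycle 0 → 1 → 0: weight = 16, length = 2, mean = 16/2 ≈ 8.000
  cycle 1 → 0 → 1: weight = 16, length = 2, mean = 16/2 ≈ 8.000
Minimum mean = 1.000, attained e.g. along the cycle 0 → 0 with weight 1 and length 1. So λ(A) = 1/1 = 1.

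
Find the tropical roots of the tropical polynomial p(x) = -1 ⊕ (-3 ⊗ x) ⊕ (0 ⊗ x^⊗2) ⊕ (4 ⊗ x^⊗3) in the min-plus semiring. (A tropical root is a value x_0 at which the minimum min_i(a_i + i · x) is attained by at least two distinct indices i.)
Roots: {-4, -3, 2}

Each tropical root is a break point of the lower envelope of the lines y = a_i + i · x (there are 4 lines, with slopes 0, 1, ..., 3). Only the lines that attain the minimum somewhere contribute to roots; other lines are dominated. Here the surviving (envelope) indices are i = 3, i = 2, i = 1, i = 0.
Intersections between consecutive envelope lines give the roots: for adjacent envelope indices i < j the intersection is x = (a_i − a_j) / (j − i). Reading off the sorted break points: {-4, -3, 2}.
Verification: at each break x_0, at least two indices attain the minimum of min_i(a_i + i · x_0).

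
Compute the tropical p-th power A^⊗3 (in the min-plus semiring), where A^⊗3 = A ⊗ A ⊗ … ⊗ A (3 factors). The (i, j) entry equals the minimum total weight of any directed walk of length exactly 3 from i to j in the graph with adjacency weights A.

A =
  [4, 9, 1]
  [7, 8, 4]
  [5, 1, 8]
A^⊗3 =
  [9, 6, 6]
  [12, 9, 9]
  [10, 6, 9]

Each entry (A^⊗3)_ij equals the minimum over all length-3 walks i = v_0 → v_1 → … → v_3 = j of Σ_t A[v_t][v_{t+1}]. For example, for (i, j) = (0, 2) we minimise over 9 possible intermediate vertex sequences; the minimum is 6, attained along the walk 0 → 2 → 1 → 2.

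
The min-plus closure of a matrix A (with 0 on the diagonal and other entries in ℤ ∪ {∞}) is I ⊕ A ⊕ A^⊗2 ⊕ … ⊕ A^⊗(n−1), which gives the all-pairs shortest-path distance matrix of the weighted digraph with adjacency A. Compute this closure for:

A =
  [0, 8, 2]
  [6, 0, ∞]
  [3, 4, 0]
Closure =
  [0, 6, 2]
  [6, 0, 8]
  [3, 4, 0]

This is the Floyd-Warshall all-pairs shortest-path computation. For each intermediate vertex k = 0, 1, …, 2, update dist[i][j] ← min(dist[i][j], dist[i][k] + dist[k][j]). The final matrix gives, for each (i, j), the minimum total weight of any directed path from i to j (possibly empty when i = j).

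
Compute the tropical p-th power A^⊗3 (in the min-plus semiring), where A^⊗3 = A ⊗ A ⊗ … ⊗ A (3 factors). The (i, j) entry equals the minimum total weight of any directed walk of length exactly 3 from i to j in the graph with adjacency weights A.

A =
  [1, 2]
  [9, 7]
A^⊗3 =
  [3, 4]
  [11, 12]

Each entry (A^⊗3)_ij equals the minimum over all length-3 walks i = v_0 → v_1 → … → v_3 = j of Σ_t A[v_t][v_{t+1}]. For example, for (i, j) = (0, 1) we minimise over 4 possible intermediate vertex sequences; the minimum is 4, attained along the walk 0 → 0 → 0 → 1.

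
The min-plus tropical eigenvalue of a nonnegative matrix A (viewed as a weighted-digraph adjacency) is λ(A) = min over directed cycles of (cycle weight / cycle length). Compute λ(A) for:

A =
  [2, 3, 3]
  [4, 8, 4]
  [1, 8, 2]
λ(A) = 2

Enumerate directed cycles and compute their means (weight / length). Sample:
  cycle 0 → 0: weight = 2, length = 1, mean = 2/1 ≈ 2.000
  cycle 1 → 1: weight = 8, length = 1, mean = 8/1 ≈ 8.000
  cycle 2 → 2: weight = 2, length = 1, mean = 2/1 ≈ 2.000
  cycle 0 → 1 → 0: weight = 7, length = 2, mean = 7/2 ≈ 3.500
  cycle 0 → 2 → 0: weight = 4, length = 2, mean = 4/2 ≈ 2.000
  cycle 1 → 0 → 1: weight = 7, length = 2, mean = 7/2 ≈ 3.500
Minimum mean = 2.000, attained e.g. along the cycle 0 → 0 with weight 2 and length 1. So λ(A) = 2/1 = 2.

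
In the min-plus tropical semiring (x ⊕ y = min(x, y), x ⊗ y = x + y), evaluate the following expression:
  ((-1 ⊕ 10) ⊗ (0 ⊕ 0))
((-1 ⊕ 10) ⊗ (0 ⊕ 0)) = -1

Expand innermost to outermost. Recall ⊕ takes the minimum of its arguments and ⊗ takes their sum. Working out the expression ((-1 ⊕ 10) ⊗ (0 ⊕ 0)) gives -1.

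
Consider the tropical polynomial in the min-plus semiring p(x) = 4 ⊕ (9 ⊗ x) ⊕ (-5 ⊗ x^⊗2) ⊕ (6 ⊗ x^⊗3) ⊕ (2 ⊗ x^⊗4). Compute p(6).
p(6) = 4

A tropical monomial a ⊗ x^⊗i evaluates to a + i · x. Evaluating each term at x = 6:
  Term 0 contributes 4 + 0 · 6 = 4
  Term 1 contributes 9 + 1 · 6 = 15
  Term 2 contributes -5 + 2 · 6 = 7
  Term 3 contributes 6 + 3 · 6 = 24
  Term 4 contributes 2 + 4 · 6 = 26
p(6) = ⊕ of these = min[4, 15, 7, 24, 26] = 4.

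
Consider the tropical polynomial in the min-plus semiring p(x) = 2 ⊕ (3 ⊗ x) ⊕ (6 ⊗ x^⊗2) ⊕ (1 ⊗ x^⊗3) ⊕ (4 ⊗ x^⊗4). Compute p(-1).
p(-1) = -2

A tropical monomial a ⊗ x^⊗i evaluates to a + i · x. Evaluating each term at x = -1:
  Term 0 contributes 2 + 0 · -1 = 2
  Term 1 contributes 3 + 1 · -1 = 2
  Term 2 contributes 6 + 2 · -1 = 4
  Term 3 contributes 1 + 3 · -1 = -2
  Term 4 contributes 4 + 4 · -1 = 0
p(-1) = ⊕ of these = min[2, 2, 4, -2, 0] = -2.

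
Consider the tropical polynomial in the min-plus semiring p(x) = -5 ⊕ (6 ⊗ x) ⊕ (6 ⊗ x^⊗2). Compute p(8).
p(8) = -5

A tropical monomial a ⊗ x^⊗i evaluates to a + i · x. Evaluating each term at x = 8:
  Term 0 contributes -5 + 0 · 8 = -5
  Term 1 contributes 6 + 1 · 8 = 14
  Term 2 contributes 6 + 2 · 8 = 22
p(8) = ⊕ of these = min[-5, 14, 22] = -5.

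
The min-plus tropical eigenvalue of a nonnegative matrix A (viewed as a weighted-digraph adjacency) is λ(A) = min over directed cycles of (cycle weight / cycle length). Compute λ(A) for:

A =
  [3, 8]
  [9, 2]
λ(A) = 2

Enumerate directed cycles and compute their means (weight / length). Sample:
  cycle 0 → 0: weight = 3, length = 1, mean = 3/1 ≈ 3.000
  cycle 1 → 1: weight = 2, length = 1, mean = 2/1 ≈ 2.000
  cycle 0 → 1 → 0: weight = 17, length = 2, mean = 17/2 ≈ 8.500
  cycle 1 → 0 → 1: weight = 17, length = 2, mean = 17/2 ≈ 8.500
Minimum mean = 2.000, attained e.g. along the cycle 1 → 1 with weight 2 and length 1. So λ(A) = 2/1 = 2.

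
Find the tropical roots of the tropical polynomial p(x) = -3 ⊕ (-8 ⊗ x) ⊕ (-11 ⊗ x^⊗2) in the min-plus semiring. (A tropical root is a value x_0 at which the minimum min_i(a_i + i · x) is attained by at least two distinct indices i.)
Roots: {3, 5}

Each tropical root is a break point of the lower envelope of the lines y = a_i + i · x (there are 3 lines, with slopes 0, 1, ..., 2). Only the lines that attain the minimum somewhere contribute to roots; other lines are dominated. Here the surviving (envelope) indices are i = 2, i = 1, i = 0.
Intersections between consecutive envelope lines give the roots: for adjacent envelope indices i < j the intersection is x = (a_i − a_j) / (j − i). Reading off the sorted break points: {3, 5}.
Verification: at each break x_0, at least two indices attain the minimum of min_i(a_i + i · x_0).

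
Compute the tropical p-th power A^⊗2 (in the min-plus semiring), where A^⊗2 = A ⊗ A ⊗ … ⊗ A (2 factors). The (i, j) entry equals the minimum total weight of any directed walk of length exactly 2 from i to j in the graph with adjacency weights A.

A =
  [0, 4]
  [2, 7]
A^⊗2 =
  [0, 4]
  [2, 6]

Each entry (A^⊗2)_ij equals the minimum over all length-2 walks i = v_0 → v_1 → … → v_2 = j of Σ_t A[v_t][v_{t+1}]. For example, for (i, j) = (0, 1) we minimise over 2 possible intermediate vertex sequences; the minimum is 4, attained along the walk 0 → 0 → 1.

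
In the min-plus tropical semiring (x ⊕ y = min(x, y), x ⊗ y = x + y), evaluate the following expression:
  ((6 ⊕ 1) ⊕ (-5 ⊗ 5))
((6 ⊕ 1) ⊕ (-5 ⊗ 5)) = 0

Expand innermost to outermost. Recall ⊕ takes the minimum of its arguments and ⊗ takes their sum. Working out the expression ((6 ⊕ 1) ⊕ (-5 ⊗ 5)) gives 0.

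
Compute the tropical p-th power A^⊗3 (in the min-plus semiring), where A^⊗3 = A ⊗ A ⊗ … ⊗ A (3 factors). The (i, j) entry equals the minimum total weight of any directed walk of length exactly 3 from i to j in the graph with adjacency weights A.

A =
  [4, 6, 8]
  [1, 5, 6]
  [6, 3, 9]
A^⊗3 =
  [11, 13, 15]
  [8, 11, 13]
  [8, 10, 12]

Each entry (A^⊗3)_ij equals the minimum over all length-3 walks i = v_0 → v_1 → … → v_3 = j of Σ_t A[v_t][v_{t+1}]. For example, for (i, j) = (0, 2) we minimise over 9 possible intermediate vertex sequences; the minimum is 15, attained along the walk 0 → 1 → 0 → 2.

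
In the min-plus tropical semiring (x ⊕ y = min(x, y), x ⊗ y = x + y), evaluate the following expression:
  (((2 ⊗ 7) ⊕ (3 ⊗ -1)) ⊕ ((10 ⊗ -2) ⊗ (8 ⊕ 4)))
(((2 ⊗ 7) ⊕ (3 ⊗ -1)) ⊕ ((10 ⊗ -2) ⊗ (8 ⊕ 4))) = 2

Expand innermost to outermost. Recall ⊕ takes the minimum of its arguments and ⊗ takes their sum. Working out the expression (((2 ⊗ 7) ⊕ (3 ⊗ -1)) ⊕ ((10 ⊗ -2) ⊗ (8 ⊕ 4))) gives 2.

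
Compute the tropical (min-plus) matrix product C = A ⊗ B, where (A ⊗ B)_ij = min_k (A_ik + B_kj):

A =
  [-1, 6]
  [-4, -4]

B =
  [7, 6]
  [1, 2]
A ⊗ B =
  [6, 5]
  [-3, -2]

Apply the min-plus product entry-by-entry:
  C[0][0] = min over k of (A[0][0] + B[0][0] = -1 + 7 = 6, A[0][1] + B[1][0] = 6 + 1 = 7) = 6 (attained at k = 0)
  C[0][1] = min over k of (A[0][0] + B[0][1] = -1 + 6 = 5, A[0][1] + B[1][1] = 6 + 2 = 8) = 5 (attained at k = 0)
  C[1][0] = min over k of (A[1][0] + B[0][0] = -4 + 7 = 3, A[1][1] + B[1][0] = -4 + 1 = -3) = -3 (attained at k = 1)
  C[1][1] = min over k of (A[1][0] + B[0][1] = -4 + 6 = 2, A[1][1] + B[1][1] = -4 + 2 = -2) = -2 (attained at k = 1)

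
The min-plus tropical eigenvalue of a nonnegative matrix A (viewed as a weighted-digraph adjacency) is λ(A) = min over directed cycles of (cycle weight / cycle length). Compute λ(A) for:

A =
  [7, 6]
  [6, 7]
λ(A) = 6

Enumerate directed cycles and compute their means (weight / length). Sample:
  cycle 0 → 0: weight = 7, length = 1, mean = 7/1 ≈ 7.000
  cycle 1 → 1: weight = 7, length = 1, mean = 7/1 ≈ 7.000
  cycle 0 → 1 → 0: weight = 12, length = 2, mean = 12/2 ≈ 6.000
  cycle 1 → 0 → 1: weight = 12, length = 2, mean = 12/2 ≈ 6.000
Minimum mean = 6.000, attained e.g. along the cycle 0 → 1 → 0 with weight 12 and length 2. So λ(A) = 12/2 = 6.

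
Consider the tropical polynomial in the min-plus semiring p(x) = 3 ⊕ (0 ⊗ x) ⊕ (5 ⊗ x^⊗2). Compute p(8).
p(8) = 3

A tropical monomial a ⊗ x^⊗i evaluates to a + i · x. Evaluating each term at x = 8:
  Term 0 contributes 3 + 0 · 8 = 3
  Term 1 contributes 0 + 1 · 8 = 8
  Term 2 contributes 5 + 2 · 8 = 21
p(8) = ⊕ of these = min[3, 8, 21] = 3.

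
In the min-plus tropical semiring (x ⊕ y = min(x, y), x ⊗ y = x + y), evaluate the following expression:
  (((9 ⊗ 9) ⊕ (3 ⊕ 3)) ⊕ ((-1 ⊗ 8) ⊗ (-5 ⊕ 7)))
(((9 ⊗ 9) ⊕ (3 ⊕ 3)) ⊕ ((-1 ⊗ 8) ⊗ (-5 ⊕ 7))) = 2

Expand innermost to outermost. Recall ⊕ takes the minimum of its arguments and ⊗ takes their sum. Working out the expression (((9 ⊗ 9) ⊕ (3 ⊕ 3)) ⊕ ((-1 ⊗ 8) ⊗ (-5 ⊕ 7))) gives 2.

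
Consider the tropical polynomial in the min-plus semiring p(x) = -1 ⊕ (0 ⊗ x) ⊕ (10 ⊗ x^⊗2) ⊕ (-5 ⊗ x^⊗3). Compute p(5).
p(5) = -1

A tropical monomial a ⊗ x^⊗i evaluates to a + i · x. Evaluating each term at x = 5:
  Term 0 contributes -1 + 0 · 5 = -1
  Term 1 contributes 0 + 1 · 5 = 5
  Term 2 contributes 10 + 2 · 5 = 20
  Term 3 contributes -5 + 3 · 5 = 10
p(5) = ⊕ of these = min[-1, 5, 20, 10] = -1.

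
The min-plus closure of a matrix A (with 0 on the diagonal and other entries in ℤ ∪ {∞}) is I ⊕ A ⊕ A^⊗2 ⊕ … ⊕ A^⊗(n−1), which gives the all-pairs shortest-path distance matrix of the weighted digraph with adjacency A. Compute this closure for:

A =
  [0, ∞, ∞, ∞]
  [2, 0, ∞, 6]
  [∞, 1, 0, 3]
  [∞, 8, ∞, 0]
Closure =
  [0, ∞, ∞, ∞]
  [2, 0, ∞, 6]
  [3, 1, 0, 3]
  [10, 8, ∞, 0]

This is the Floyd-Warshall all-pairs shortest-path computation. For each intermediate vertex k = 0, 1, …, 3, update dist[i][j] ← min(dist[i][j], dist[i][k] + dist[k][j]). The final matrix gives, for each (i, j), the minimum total weight of any directed path from i to j (possibly empty when i = j).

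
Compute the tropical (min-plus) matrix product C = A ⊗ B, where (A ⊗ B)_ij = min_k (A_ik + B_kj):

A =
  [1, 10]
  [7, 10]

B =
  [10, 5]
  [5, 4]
A ⊗ B =
  [11, 6]
  [15, 12]

Apply the min-plus product entry-by-entry:
  C[0][0] = min over k of (A[0][0] + B[0][0] = 1 + 10 = 11, A[0][1] + B[1][0] = 10 + 5 = 15) = 11 (attained at k = 0)
  C[0][1] = min over k of (A[0][0] + B[0][1] = 1 + 5 = 6, A[0][1] + B[1][1] = 10 + 4 = 14) = 6 (attained at k = 0)
  C[1][0] = min over k of (A[1][0] + B[0][0] = 7 + 10 = 17, A[1][1] + B[1][0] = 10 + 5 = 15) = 15 (attained at k = 1)
  C[1][1] = min over k of (A[1][0] + B[0][1] = 7 + 5 = 12, A[1][1] + B[1][1] = 10 + 4 = 14) = 12 (attained at k = 0)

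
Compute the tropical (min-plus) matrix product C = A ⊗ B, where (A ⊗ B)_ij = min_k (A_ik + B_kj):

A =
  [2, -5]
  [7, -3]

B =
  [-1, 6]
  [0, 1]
A ⊗ B =
  [-5, -4]
  [-3, -2]

Apply the min-plus product entry-by-entry:
  C[0][0] = min over k of (A[0][0] + B[0][0] = 2 + -1 = 1, A[0][1] + B[1][0] = -5 + 0 = -5) = -5 (attained at k = 1)
  C[0][1] = min over k of (A[0][0] + B[0][1] = 2 + 6 = 8, A[0][1] + B[1][1] = -5 + 1 = -4) = -4 (attained at k = 1)
  C[1][0] = min over k of (A[1][0] + B[0][0] = 7 + -1 = 6, A[1][1] + B[1][0] = -3 + 0 = -3) = -3 (attained at k = 1)
  C[1][1] = min over k of (A[1][0] + B[0][1] = 7 + 6 = 13, A[1][1] + B[1][1] = -3 + 1 = -2) = -2 (attained at k = 1)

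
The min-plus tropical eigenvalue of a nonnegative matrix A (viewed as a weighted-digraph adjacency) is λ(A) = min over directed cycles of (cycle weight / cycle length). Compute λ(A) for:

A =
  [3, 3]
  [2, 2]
λ(A) = 2

Enumerate directed cycles and compute their means (weight / length). Sample:
  cycle 0 → 0: weight = 3, length = 1, mean = 3/1 ≈ 3.000
  cycle 1 → 1: weight = 2, length = 1, mean = 2/1 ≈ 2.000
  cycle 0 → 1 → 0: weight = 5, length = 2, mean = 5/2 ≈ 2.500
  cycle 1 → 0 → 1: weight = 5, length = 2, mean = 5/2 ≈ 2.500
Minimum mean = 2.000, attained e.g. along the cycle 1 → 1 with weight 2 and length 1. So λ(A) = 2/1 = 2.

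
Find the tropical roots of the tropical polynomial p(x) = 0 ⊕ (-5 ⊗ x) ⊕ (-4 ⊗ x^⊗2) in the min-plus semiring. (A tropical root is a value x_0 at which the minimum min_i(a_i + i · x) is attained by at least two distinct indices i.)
Roots: {-1, 5}

Each tropical root is a break point of the lower envelope of the lines y = a_i + i · x (there are 3 lines, with slopes 0, 1, ..., 2). Only the lines that attain the minimum somewhere contribute to roots; other lines are dominated. Here the surviving (envelope) indices are i = 2, i = 1, i = 0.
Intersections between consecutive envelope lines give the roots: for adjacent envelope indices i < j the intersection is x = (a_i − a_j) / (j − i). Reading off the sorted break points: {-1, 5}.
Verification: at each break x_0, at least two indices attain the minimum of min_i(a_i + i · x_0).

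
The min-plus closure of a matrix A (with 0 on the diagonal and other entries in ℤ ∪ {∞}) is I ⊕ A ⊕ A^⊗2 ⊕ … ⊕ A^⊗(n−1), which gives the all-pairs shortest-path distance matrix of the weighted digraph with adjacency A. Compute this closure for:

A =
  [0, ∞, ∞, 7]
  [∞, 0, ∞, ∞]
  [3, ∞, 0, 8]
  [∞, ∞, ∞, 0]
Closure =
  [0, ∞, ∞, 7]
  [∞, 0, ∞, ∞]
  [3, ∞, 0, 8]
  [∞, ∞, ∞, 0]

This is the Floyd-Warshall all-pairs shortest-path computation. For each intermediate vertex k = 0, 1, …, 3, update dist[i][j] ← min(dist[i][j], dist[i][k] + dist[k][j]). The final matrix gives, for each (i, j), the minimum total weight of any directed path from i to j (possibly empty when i = j).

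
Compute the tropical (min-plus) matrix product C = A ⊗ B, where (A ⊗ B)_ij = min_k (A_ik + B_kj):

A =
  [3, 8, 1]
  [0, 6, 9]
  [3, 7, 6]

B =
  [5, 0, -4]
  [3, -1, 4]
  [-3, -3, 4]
A ⊗ B =
  [-2, -2, -1]
  [5, 0, -4]
  [3, 3, -1]

Apply the min-plus product entry-by-entry:
  C[0][0] = min over k of (A[0][0] + B[0][0] = 3 + 5 = 8, A[0][1] + B[1][0] = 8 + 3 = 11, A[0][2] + B[2][0] = 1 + -3 = -2) = -2 (attained at k = 2)
  C[0][1] = min over k of (A[0][0] + B[0][1] = 3 + 0 = 3, A[0][1] + B[1][1] = 8 + -1 = 7, A[0][2] + B[2][1] = 1 + -3 = -2) = -2 (attained at k = 2)
  C[0][2] = min over k of (A[0][0] + B[0][2] = 3 + -4 = -1, A[0][1] + B[1][2] = 8 + 4 = 12, A[0][2] + B[2][2] = 1 + 4 = 5) = -1 (attained at k = 0)
  C[1][0] = min over k of (A[1][0] + B[0][0] = 0 + 5 = 5, A[1][1] + B[1][0] = 6 + 3 = 9, A[1][2] + B[2][0] = 9 + -3 = 6) = 5 (attained at k = 0)
  C[1][1] = min over k of (A[1][0] + B[0][1] = 0 + 0 = 0, A[1][1] + B[1][1] = 6 + -1 = 5, A[1][2] + B[2][1] = 9 + -3 = 6) = 0 (attained at k = 0)
  C[1][2] = min over k of (A[1][0] + B[0][2] = 0 + -4 = -4, A[1][1] + B[1][2] = 6 + 4 = 10, A[1][2] + B[2][2] = 9 + 4 = 13) = -4 (attained at k = 0)
  C[2][0] = min over k of (A[2][0] + B[0][0] = 3 + 5 = 8, A[2][1] + B[1][0] = 7 + 3 = 10, A[2][2] + B[2][0] = 6 + -3 = 3) = 3 (attained at k = 2)
  C[2][1] = min over k of (A[2][0] + B[0][1] = 3 + 0 = 3, A[2][1] + B[1][1] = 7 + -1 = 6, A[2][2] + B[2][1] = 6 + -3 = 3) = 3 (attained at k = 0)
  C[2][2] = min over k of (A[2][0] + B[0][2] = 3 + -4 = -1, A[2][1] + B[1][2] = 7 + 4 = 11, A[2][2] + B[2][2] = 6 + 4 = 10) = -1 (attained at k = 0)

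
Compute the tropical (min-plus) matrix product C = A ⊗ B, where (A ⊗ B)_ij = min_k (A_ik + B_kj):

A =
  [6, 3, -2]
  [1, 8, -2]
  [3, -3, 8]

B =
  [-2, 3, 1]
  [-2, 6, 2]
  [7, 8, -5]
A ⊗ B =
  [1, 6, -7]
  [-1, 4, -7]
  [-5, 3, -1]

Apply the min-plus product entry-by-entry:
  C[0][0] = min over k of (A[0][0] + B[0][0] = 6 + -2 = 4, A[0][1] + B[1][0] = 3 + -2 = 1, A[0][2] + B[2][0] = -2 + 7 = 5) = 1 (attained at k = 1)
  C[0][1] = min over k of (A[0][0] + B[0][1] = 6 + 3 = 9, A[0][1] + B[1][1] = 3 + 6 = 9, A[0][2] + B[2][1] = -2 + 8 = 6) = 6 (attained at k = 2)
  C[0][2] = min over k of (A[0][0] + B[0][2] = 6 + 1 = 7, A[0][1] + B[1][2] = 3 + 2 = 5, A[0][2] + B[2][2] = -2 + -5 = -7) = -7 (attained at k = 2)
  C[1][0] = min over k of (A[1][0] + B[0][0] = 1 + -2 = -1, A[1][1] + B[1][0] = 8 + -2 = 6, A[1][2] + B[2][0] = -2 + 7 = 5) = -1 (attained at k = 0)
  C[1][1] = min over k of (A[1][0] + B[0][1] = 1 + 3 = 4, A[1][1] + B[1][1] = 8 + 6 = 14, A[1][2] + B[2][1] = -2 + 8 = 6) = 4 (attained at k = 0)
  C[1][2] = min over k of (A[1][0] + B[0][2] = 1 + 1 = 2, A[1][1] + B[1][2] = 8 + 2 = 10, A[1][2] + B[2][2] = -2 + -5 = -7) = -7 (attained at k = 2)
  C[2][0] = min over k of (A[2][0] + B[0][0] = 3 + -2 = 1, A[2][1] + B[1][0] = -3 + -2 = -5, A[2][2] + B[2][0] = 8 + 7 = 15) = -5 (attained at k = 1)
  C[2][1] = min over k of (A[2][0] + B[0][1] = 3 + 3 = 6, A[2][1] + B[1][1] = -3 + 6 = 3, A[2][2] + B[2][1] = 8 + 8 = 16) = 3 (attained at k = 1)
  C[2][2] = min over k of (A[2][0] + B[0][2] = 3 + 1 = 4, A[2][1] + B[1][2] = -3 + 2 = -1, A[2][2] + B[2][2] = 8 + -5 = 3) = -1 (attained at k = 1)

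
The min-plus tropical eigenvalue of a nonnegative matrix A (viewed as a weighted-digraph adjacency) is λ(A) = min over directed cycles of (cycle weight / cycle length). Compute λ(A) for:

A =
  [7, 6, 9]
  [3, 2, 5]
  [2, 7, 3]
λ(A) = 2

Enumerate directed cycles and compute their means (weight / length). Sample:
  cycle 0 → 0: weight = 7, length = 1, mean = 7/1 ≈ 7.000
  cycle 1 → 1: weight = 2, length = 1, mean = 2/1 ≈ 2.000
  cycle 2 → 2: weight = 3, length = 1, mean = 3/1 ≈ 3.000
  cycle 0 → 1 → 0: weight = 9, length = 2, mean = 9/2 ≈ 4.500
  cycle 0 → 2 → 0: weight = 11, length = 2, mean = 11/2 ≈ 5.500
  cycle 1 → 0 → 1: weight = 9, length = 2, mean = 9/2 ≈ 4.500
Minimum mean = 2.000, attained e.g. along the cycle 1 → 1 with weight 2 and length 1. So λ(A) = 2/1 = 2.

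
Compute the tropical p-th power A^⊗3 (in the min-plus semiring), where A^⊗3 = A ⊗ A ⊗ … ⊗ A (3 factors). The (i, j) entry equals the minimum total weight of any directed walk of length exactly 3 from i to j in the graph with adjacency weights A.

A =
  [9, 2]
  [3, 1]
A^⊗3 =
  [6, 4]
  [5, 3]

Each entry (A^⊗3)_ij equals the minimum over all length-3 walks i = v_0 → v_1 → … → v_3 = j of Σ_t A[v_t][v_{t+1}]. For example, for (i, j) = (0, 1) we minimise over 4 possible intermediate vertex sequences; the minimum is 4, attained along the walk 0 → 1 → 1 → 1.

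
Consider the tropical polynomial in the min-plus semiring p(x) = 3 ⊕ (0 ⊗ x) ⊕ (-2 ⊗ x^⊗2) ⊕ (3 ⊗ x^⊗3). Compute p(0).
p(0) = -2

A tropical monomial a ⊗ x^⊗i evaluates to a + i · x. Evaluating each term at x = 0:
  Term 0 contributes 3 + 0 · 0 = 3
  Term 1 contributes 0 + 1 · 0 = 0
  Term 2 contributes -2 + 2 · 0 = -2
  Term 3 contributes 3 + 3 · 0 = 3
p(0) = ⊕ of these = min[3, 0, -2, 3] = -2.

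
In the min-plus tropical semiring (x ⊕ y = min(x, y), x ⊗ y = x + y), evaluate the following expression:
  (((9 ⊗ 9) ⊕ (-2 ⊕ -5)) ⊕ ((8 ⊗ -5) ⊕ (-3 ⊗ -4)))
(((9 ⊗ 9) ⊕ (-2 ⊕ -5)) ⊕ ((8 ⊗ -5) ⊕ (-3 ⊗ -4))) = -7

Expand innermost to outermost. Recall ⊕ takes the minimum of its arguments and ⊗ takes their sum. Working out the expression (((9 ⊗ 9) ⊕ (-2 ⊕ -5)) ⊕ ((8 ⊗ -5) ⊕ (-3 ⊗ -4))) gives -7.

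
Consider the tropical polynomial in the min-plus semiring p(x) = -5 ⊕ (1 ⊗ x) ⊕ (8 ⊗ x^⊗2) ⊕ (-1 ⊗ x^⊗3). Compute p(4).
p(4) = -5

A tropical monomial a ⊗ x^⊗i evaluates to a + i · x. Evaluating each term at x = 4:
  Term 0 contributes -5 + 0 · 4 = -5
  Term 1 contributes 1 + 1 · 4 = 5
  Term 2 contributes 8 + 2 · 4 = 16
  Term 3 contributes -1 + 3 · 4 = 11
p(4) = ⊕ of these = min[-5, 5, 16, 11] = -5.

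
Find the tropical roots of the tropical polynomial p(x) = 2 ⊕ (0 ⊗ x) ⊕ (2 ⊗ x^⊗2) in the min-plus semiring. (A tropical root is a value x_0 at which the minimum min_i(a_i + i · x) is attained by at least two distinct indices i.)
Roots: {-2, 2}

Each tropical root is a break point of the lower envelope of the lines y = a_i + i · x (there are 3 lines, with slopes 0, 1, ..., 2). Only the lines that attain the minimum somewhere contribute to roots; other lines are dominated. Here the surviving (envelope) indices are i = 2, i = 1, i = 0.
Intersections between consecutive envelope lines give the roots: for adjacent envelope indices i < j the intersection is x = (a_i − a_j) / (j − i). Reading off the sorted break points: {-2, 2}.
Verification: at each break x_0, at least two indices attain the minimum of min_i(a_i + i · x_0).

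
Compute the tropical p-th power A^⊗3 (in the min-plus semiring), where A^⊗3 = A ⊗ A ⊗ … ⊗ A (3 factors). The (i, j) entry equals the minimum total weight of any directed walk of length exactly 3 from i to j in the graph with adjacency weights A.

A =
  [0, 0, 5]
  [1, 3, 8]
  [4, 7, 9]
A^⊗3 =
  [0, 0, 5]
  [1, 1, 6]
  [4, 4, 9]

Each entry (A^⊗3)_ij equals the minimum over all length-3 walks i = v_0 → v_1 → … → v_3 = j of Σ_t A[v_t][v_{t+1}]. For example, for (i, j) = (0, 2) we minimise over 9 possible intermediate vertex sequences; the minimum is 5, attained along the walk 0 → 0 → 0 → 2.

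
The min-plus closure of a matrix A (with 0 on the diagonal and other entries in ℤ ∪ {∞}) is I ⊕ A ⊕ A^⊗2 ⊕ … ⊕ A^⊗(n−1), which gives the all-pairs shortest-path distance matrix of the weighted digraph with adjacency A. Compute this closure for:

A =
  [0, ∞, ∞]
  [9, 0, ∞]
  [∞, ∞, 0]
Closure =
  [0, ∞, ∞]
  [9, 0, ∞]
  [∞, ∞, 0]

This is the Floyd-Warshall all-pairs shortest-path computation. For each intermediate vertex k = 0, 1, …, 2, update dist[i][j] ← min(dist[i][j], dist[i][k] + dist[k][j]). The final matrix gives, for each (i, j), the minimum total weight of any directed path from i to j (possibly empty when i = j).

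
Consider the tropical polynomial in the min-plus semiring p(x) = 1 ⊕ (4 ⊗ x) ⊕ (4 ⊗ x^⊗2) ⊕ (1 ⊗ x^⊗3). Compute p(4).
p(4) = 1

A tropical monomial a ⊗ x^⊗i evaluates to a + i · x. Evaluating each term at x = 4:
  Term 0 contributes 1 + 0 · 4 = 1
  Term 1 contributes 4 + 1 · 4 = 8
  Term 2 contributes 4 + 2 · 4 = 12
  Term 3 contributes 1 + 3 · 4 = 13
p(4) = ⊕ of these = min[1, 8, 12, 13] = 1.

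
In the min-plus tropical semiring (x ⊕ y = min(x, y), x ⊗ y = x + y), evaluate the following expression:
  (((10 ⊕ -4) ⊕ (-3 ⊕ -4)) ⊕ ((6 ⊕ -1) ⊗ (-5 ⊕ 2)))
(((10 ⊕ -4) ⊕ (-3 ⊕ -4)) ⊕ ((6 ⊕ -1) ⊗ (-5 ⊕ 2))) = -6

Expand innermost to outermost. Recall ⊕ takes the minimum of its arguments and ⊗ takes their sum. Working out the expression (((10 ⊕ -4) ⊕ (-3 ⊕ -4)) ⊕ ((6 ⊕ -1) ⊗ (-5 ⊕ 2))) gives -6.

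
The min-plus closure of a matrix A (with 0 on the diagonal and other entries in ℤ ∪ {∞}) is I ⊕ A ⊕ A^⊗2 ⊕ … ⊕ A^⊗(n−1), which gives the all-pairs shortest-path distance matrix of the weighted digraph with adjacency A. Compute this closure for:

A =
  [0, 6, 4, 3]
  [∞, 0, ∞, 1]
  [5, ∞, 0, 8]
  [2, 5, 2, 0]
Closure =
  [0, 6, 4, 3]
  [3, 0, 3, 1]
  [5, 11, 0, 8]
  [2, 5, 2, 0]

This is the Floyd-Warshall all-pairs shortest-path computation. For each intermediate vertex k = 0, 1, …, 3, update dist[i][j] ← min(dist[i][j], dist[i][k] + dist[k][j]). The final matrix gives, for each (i, j), the minimum total weight of any directed path from i to j (possibly empty when i = j).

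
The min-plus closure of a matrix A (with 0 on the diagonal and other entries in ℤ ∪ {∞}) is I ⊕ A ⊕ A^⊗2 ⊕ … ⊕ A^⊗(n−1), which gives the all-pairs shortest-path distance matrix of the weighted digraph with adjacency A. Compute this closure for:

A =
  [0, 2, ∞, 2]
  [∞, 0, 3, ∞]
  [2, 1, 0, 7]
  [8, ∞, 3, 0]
Closure =
  [0, 2, 5, 2]
  [5, 0, 3, 7]
  [2, 1, 0, 4]
  [5, 4, 3, 0]

This is the Floyd-Warshall all-pairs shortest-path computation. For each intermediate vertex k = 0, 1, …, 3, update dist[i][j] ← min(dist[i][j], dist[i][k] + dist[k][j]). The final matrix gives, for each (i, j), the minimum total weight of any directed path from i to j (possibly empty when i = j).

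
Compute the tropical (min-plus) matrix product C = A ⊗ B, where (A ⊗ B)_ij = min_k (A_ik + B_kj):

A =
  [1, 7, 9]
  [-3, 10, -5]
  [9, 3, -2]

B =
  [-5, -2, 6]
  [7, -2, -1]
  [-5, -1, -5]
A ⊗ B =
  [-4, -1, 4]
  [-10, -6, -10]
  [-7, -3, -7]

Apply the min-plus product entry-by-entry:
  C[0][0] = min over k of (A[0][0] + B[0][0] = 1 + -5 = -4, A[0][1] + B[1][0] = 7 + 7 = 14, A[0][2] + B[2][0] = 9 + -5 = 4) = -4 (attained at k = 0)
  C[0][1] = min over k of (A[0][0] + B[0][1] = 1 + -2 = -1, A[0][1] + B[1][1] = 7 + -2 = 5, A[0][2] + B[2][1] = 9 + -1 = 8) = -1 (attained at k = 0)
  C[0][2] = min over k of (A[0][0] + B[0][2] = 1 + 6 = 7, A[0][1] + B[1][2] = 7 + -1 = 6, A[0][2] + B[2][2] = 9 + -5 = 4) = 4 (attained at k = 2)
  C[1][0] = min over k of (A[1][0] + B[0][0] = -3 + -5 = -8, A[1][1] + B[1][0] = 10 + 7 = 17, A[1][2] + B[2][0] = -5 + -5 = -10) = -10 (attained at k = 2)
  C[1][1] = min over k of (A[1][0] + B[0][1] = -3 + -2 = -5, A[1][1] + B[1][1] = 10 + -2 = 8, A[1][2] + B[2][1] = -5 + -1 = -6) = -6 (attained at k = 2)
  C[1][2] = min over k of (A[1][0] + B[0][2] = -3 + 6 = 3, A[1][1] + B[1][2] = 10 + -1 = 9, A[1][2] + B[2][2] = -5 + -5 = -10) = -10 (attained at k = 2)
  C[2][0] = min over k of (A[2][0] + B[0][0] = 9 + -5 = 4, A[2][1] + B[1][0] = 3 + 7 = 10, A[2][2] + B[2][0] = -2 + -5 = -7) = -7 (attained at k = 2)
  C[2][1] = min over k of (A[2][0] + B[0][1] = 9 + -2 = 7, A[2][1] + B[1][1] = 3 + -2 = 1, A[2][2] + B[2][1] = -2 + -1 = -3) = -3 (attained at k = 2)
  C[2][2] = min over k of (A[2][0] + B[0][2] = 9 + 6 = 15, A[2][1] + B[1][2] = 3 + -1 = 2, A[2][2] + B[2][2] = -2 + -5 = -7) = -7 (attained at k = 2)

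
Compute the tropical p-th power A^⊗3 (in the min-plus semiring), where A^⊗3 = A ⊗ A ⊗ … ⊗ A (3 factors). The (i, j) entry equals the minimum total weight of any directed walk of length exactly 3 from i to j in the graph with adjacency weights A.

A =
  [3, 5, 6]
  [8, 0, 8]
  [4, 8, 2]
A^⊗3 =
  [9, 5, 10]
  [8, 0, 8]
  [8, 8, 6]

Each entry (A^⊗3)_ij equals the minimum over all length-3 walks i = v_0 → v_1 → … → v_3 = j of Σ_t A[v_t][v_{t+1}]. For example, for (i, j) = (0, 2) we minimise over 9 possible intermediate vertex sequences; the minimum is 10, attained along the walk 0 → 2 → 2 → 2.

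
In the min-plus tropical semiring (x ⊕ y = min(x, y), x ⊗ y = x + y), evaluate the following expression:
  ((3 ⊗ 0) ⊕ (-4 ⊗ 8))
((3 ⊗ 0) ⊕ (-4 ⊗ 8)) = 3

Expand innermost to outermost. Recall ⊕ takes the minimum of its arguments and ⊗ takes their sum. Working out the expression ((3 ⊗ 0) ⊕ (-4 ⊗ 8)) gives 3.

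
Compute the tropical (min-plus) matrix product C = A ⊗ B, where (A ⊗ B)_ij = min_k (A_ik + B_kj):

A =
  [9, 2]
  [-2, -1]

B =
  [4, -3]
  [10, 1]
A ⊗ B =
  [12, 3]
  [2, -5]

Apply the min-plus product entry-by-entry:
  C[0][0] = min over k of (A[0][0] + B[0][0] = 9 + 4 = 13, A[0][1] + B[1][0] = 2 + 10 = 12) = 12 (attained at k = 1)
  C[0][1] = min over k of (A[0][0] + B[0][1] = 9 + -3 = 6, A[0][1] + B[1][1] = 2 + 1 = 3) = 3 (attained at k = 1)
  C[1][0] = min over k of (A[1][0] + B[0][0] = -2 + 4 = 2, A[1][1] + B[1][0] = -1 + 10 = 9) = 2 (attained at k = 0)
  C[1][1] = min over k of (A[1][0] + B[0][1] = -2 + -3 = -5, A[1][1] + B[1][1] = -1 + 1 = 0) = -5 (attained at k = 0)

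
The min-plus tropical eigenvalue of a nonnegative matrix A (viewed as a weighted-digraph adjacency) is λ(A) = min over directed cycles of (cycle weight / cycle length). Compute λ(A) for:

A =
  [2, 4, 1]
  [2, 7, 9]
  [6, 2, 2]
λ(A) = 5/3

Enumerate directed cycles and compute their means (weight / length). Sample:
  cycle 0 → 0: weight = 2, length = 1, mean = 2/1 ≈ 2.000
  cycle 1 → 1: weight = 7, length = 1, mean = 7/1 ≈ 7.000
  cycle 2 → 2: weight = 2, length = 1, mean = 2/1 ≈ 2.000
  cycle 0 → 1 → 0: weight = 6, length = 2, mean = 6/2 ≈ 3.000
  cycle 0 → 2 → 0: weight = 7, length = 2, mean = 7/2 ≈ 3.500
  cycle 1 → 0 → 1: weight = 6, length = 2, mean = 6/2 ≈ 3.000
Minimum mean = 1.667, attained e.g. along the cycle 0 → 2 → 1 → 0 with weight 5 and length 3. So λ(A) = 5/3 = 5/3.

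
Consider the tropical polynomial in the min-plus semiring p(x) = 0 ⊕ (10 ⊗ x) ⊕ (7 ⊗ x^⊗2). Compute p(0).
p(0) = 0

A tropical monomial a ⊗ x^⊗i evaluates to a + i · x. Evaluating each term at x = 0:
  Term 0 contributes 0 + 0 · 0 = 0
  Term 1 contributes 10 + 1 · 0 = 10
  Term 2 contributes 7 + 2 · 0 = 7
p(0) = ⊕ of these = min[0, 10, 7] = 0.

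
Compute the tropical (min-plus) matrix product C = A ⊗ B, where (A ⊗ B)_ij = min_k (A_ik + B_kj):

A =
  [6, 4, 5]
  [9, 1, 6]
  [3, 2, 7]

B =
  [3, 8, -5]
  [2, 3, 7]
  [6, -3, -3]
A ⊗ B =
  [6, 2, 1]
  [3, 3, 3]
  [4, 4, -2]

Apply the min-plus product entry-by-entry:
  C[0][0] = min over k of (A[0][0] + B[0][0] = 6 + 3 = 9, A[0][1] + B[1][0] = 4 + 2 = 6, A[0][2] + B[2][0] = 5 + 6 = 11) = 6 (attained at k = 1)
  C[0][1] = min over k of (A[0][0] + B[0][1] = 6 + 8 = 14, A[0][1] + B[1][1] = 4 + 3 = 7, A[0][2] + B[2][1] = 5 + -3 = 2) = 2 (attained at k = 2)
  C[0][2] = min over k of (A[0][0] + B[0][2] = 6 + -5 = 1, A[0][1] + B[1][2] = 4 + 7 = 11, A[0][2] + B[2][2] = 5 + -3 = 2) = 1 (attained at k = 0)
  C[1][0] = min over k of (A[1][0] + B[0][0] = 9 + 3 = 12, A[1][1] + B[1][0] = 1 + 2 = 3, A[1][2] + B[2][0] = 6 + 6 = 12) = 3 (attained at k = 1)
  C[1][1] = min over k of (A[1][0] + B[0][1] = 9 + 8 = 17, A[1][1] + B[1][1] = 1 + 3 = 4, A[1][2] + B[2][1] = 6 + -3 = 3) = 3 (attained at k = 2)
  C[1][2] = min over k of (A[1][0] + B[0][2] = 9 + -5 = 4, A[1][1] + B[1][2] = 1 + 7 = 8, A[1][2] + B[2][2] = 6 + -3 = 3) = 3 (attained at k = 2)
  C[2][0] = min over k of (A[2][0] + B[0][0] = 3 + 3 = 6, A[2][1] + B[1][0] = 2 + 2 = 4, A[2][2] + B[2][0] = 7 + 6 = 13) = 4 (attained at k = 1)
  C[2][1] = min over k of (A[2][0] + B[0][1] = 3 + 8 = 11, A[2][1] + B[1][1] = 2 + 3 = 5, A[2][2] + B[2][1] = 7 + -3 = 4) = 4 (attained at k = 2)
  C[2][2] = min over k of (A[2][0] + B[0][2] = 3 + -5 = -2, A[2][1] + B[1][2] = 2 + 7 = 9, A[2][2] + B[2][2] = 7 + -3 = 4) = -2 (attained at k = 0)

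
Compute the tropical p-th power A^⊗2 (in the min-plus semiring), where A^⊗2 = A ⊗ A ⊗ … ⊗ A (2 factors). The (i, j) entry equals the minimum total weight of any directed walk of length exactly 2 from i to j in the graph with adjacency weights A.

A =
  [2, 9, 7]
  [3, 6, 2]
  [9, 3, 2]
A^⊗2 =
  [4, 10, 9]
  [5, 5, 4]
  [6, 5, 4]

Each entry (A^⊗2)_ij equals the minimum over all length-2 walks i = v_0 → v_1 → … → v_2 = j of Σ_t A[v_t][v_{t+1}]. For example, for (i, j) = (0, 2) we minimise over 3 possible intermediate vertex sequences; the minimum is 9, attained along the walk 0 → 0 → 2.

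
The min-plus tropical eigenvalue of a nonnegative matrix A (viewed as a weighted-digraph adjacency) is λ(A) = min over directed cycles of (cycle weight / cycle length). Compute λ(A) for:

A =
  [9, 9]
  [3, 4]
λ(A) = 4

Enumerate directed cycles and compute their means (weight / length). Sample:
  cycle 0 → 0: weight = 9, length = 1, mean = 9/1 ≈ 9.000
  cycle 1 → 1: weight = 4, length = 1, mean = 4/1 ≈ 4.000
  cycle 0 → 1 → 0: weight = 12, length = 2, mean = 12/2 ≈ 6.000
  cycle 1 → 0 → 1: weight = 12, length = 2, mean = 12/2 ≈ 6.000
Minimum mean = 4.000, attained e.g. along the cycle 1 → 1 with weight 4 and length 1. So λ(A) = 4/1 = 4.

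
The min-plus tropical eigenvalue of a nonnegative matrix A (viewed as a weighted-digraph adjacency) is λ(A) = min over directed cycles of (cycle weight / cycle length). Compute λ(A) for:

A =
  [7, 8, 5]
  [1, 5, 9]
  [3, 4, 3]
λ(A) = 3

Enumerate directed cycles and compute their means (weight / length). Sample:
  cycle 0 → 0: weight = 7, length = 1, mean = 7/1 ≈ 7.000
  cycle 1 → 1: weight = 5, length = 1, mean = 5/1 ≈ 5.000
  cycle 2 → 2: weight = 3, length = 1, mean = 3/1 ≈ 3.000
  cycle 0 → 1 → 0: weight = 9, length = 2, mean = 9/2 ≈ 4.500
  cycle 0 → 2 → 0: weight = 8, length = 2, mean = 8/2 ≈ 4.000
  cycle 1 → 0 → 1: weight = 9, length = 2, mean = 9/2 ≈ 4.500
Minimum mean = 3.000, attained e.g. along the cycle 2 → 2 with weight 3 and length 1. So λ(A) = 3/1 = 3.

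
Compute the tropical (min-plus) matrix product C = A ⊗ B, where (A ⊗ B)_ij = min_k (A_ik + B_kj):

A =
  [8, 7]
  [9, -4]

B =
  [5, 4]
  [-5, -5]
A ⊗ B =
  [2, 2]
  [-9, -9]

Apply the min-plus product entry-by-entry:
  C[0][0] = min over k of (A[0][0] + B[0][0] = 8 + 5 = 13, A[0][1] + B[1][0] = 7 + -5 = 2) = 2 (attained at k = 1)
  C[0][1] = min over k of (A[0][0] + B[0][1] = 8 + 4 = 12, A[0][1] + B[1][1] = 7 + -5 = 2) = 2 (attained at k = 1)
  C[1][0] = min over k of (A[1][0] + B[0][0] = 9 + 5 = 14, A[1][1] + B[1][0] = -4 + -5 = -9) = -9 (attained at k = 1)
  C[1][1] = min over k of (A[1][0] + B[0][1] = 9 + 4 = 13, A[1][1] + B[1][1] = -4 + -5 = -9) = -9 (attained at k = 1)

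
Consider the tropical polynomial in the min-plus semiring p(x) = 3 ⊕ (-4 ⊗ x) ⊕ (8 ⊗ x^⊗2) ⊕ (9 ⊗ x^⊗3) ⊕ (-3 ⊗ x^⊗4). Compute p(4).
p(4) = 0

A tropical monomial a ⊗ x^⊗i evaluates to a + i · x. Evaluating each term at x = 4:
  Term 0 contributes 3 + 0 · 4 = 3
  Term 1 contributes -4 + 1 · 4 = 0
  Term 2 contributes 8 + 2 · 4 = 16
  Term 3 contributes 9 + 3 · 4 = 21
  Term 4 contributes -3 + 4 · 4 = 13
p(4) = ⊕ of these = min[3, 0, 16, 21, 13] = 0.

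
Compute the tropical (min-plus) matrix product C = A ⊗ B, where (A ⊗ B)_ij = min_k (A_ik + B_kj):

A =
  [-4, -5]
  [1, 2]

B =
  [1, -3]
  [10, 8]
A ⊗ B =
  [-3, -7]
  [2, -2]

Apply the min-plus product entry-by-entry:
  C[0][0] = min over k of (A[0][0] + B[0][0] = -4 + 1 = -3, A[0][1] + B[1][0] = -5 + 10 = 5) = -3 (attained at k = 0)
  C[0][1] = min over k of (A[0][0] + B[0][1] = -4 + -3 = -7, A[0][1] + B[1][1] = -5 + 8 = 3) = -7 (attained at k = 0)
  C[1][0] = min over k of (A[1][0] + B[0][0] = 1 + 1 = 2, A[1][1] + B[1][0] = 2 + 10 = 12) = 2 (attained at k = 0)
  C[1][1] = min over k of (A[1][0] + B[0][1] = 1 + -3 = -2, A[1][1] + B[1][1] = 2 + 8 = 10) = -2 (attained at k = 0)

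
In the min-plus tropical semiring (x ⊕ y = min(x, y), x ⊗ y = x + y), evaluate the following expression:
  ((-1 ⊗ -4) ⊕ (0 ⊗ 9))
((-1 ⊗ -4) ⊕ (0 ⊗ 9)) = -5

Expand innermost to outermost. Recall ⊕ takes the minimum of its arguments and ⊗ takes their sum. Working out the expression ((-1 ⊗ -4) ⊕ (0 ⊗ 9)) gives -5.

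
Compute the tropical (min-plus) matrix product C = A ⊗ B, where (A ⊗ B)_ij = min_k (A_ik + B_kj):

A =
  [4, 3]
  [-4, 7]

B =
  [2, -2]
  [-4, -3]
A ⊗ B =
  [-1, 0]
  [-2, -6]

Apply the min-plus product entry-by-entry:
  C[0][0] = min over k of (A[0][0] + B[0][0] = 4 + 2 = 6, A[0][1] + B[1][0] = 3 + -4 = -1) = -1 (attained at k = 1)
  C[0][1] = min over k of (A[0][0] + B[0][1] = 4 + -2 = 2, A[0][1] + B[1][1] = 3 + -3 = 0) = 0 (attained at k = 1)
  C[1][0] = min over k of (A[1][0] + B[0][0] = -4 + 2 = -2, A[1][1] + B[1][0] = 7 + -4 = 3) = -2 (attained at k = 0)
  C[1][1] = min over k of (A[1][0] + B[0][1] = -4 + -2 = -6, A[1][1] + B[1][1] = 7 + -3 = 4) = -6 (attained at k = 0)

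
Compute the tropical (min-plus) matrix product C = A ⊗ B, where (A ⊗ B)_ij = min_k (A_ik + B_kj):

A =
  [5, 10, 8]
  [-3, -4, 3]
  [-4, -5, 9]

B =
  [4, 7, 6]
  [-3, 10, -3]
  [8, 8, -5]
A ⊗ B =
  [7, 12, 3]
  [-7, 4, -7]
  [-8, 3, -8]

Apply the min-plus product entry-by-entry:
  C[0][0] = min over k of (A[0][0] + B[0][0] = 5 + 4 = 9, A[0][1] + B[1][0] = 10 + -3 = 7, A[0][2] + B[2][0] = 8 + 8 = 16) = 7 (attained at k = 1)
  C[0][1] = min over k of (A[0][0] + B[0][1] = 5 + 7 = 12, A[0][1] + B[1][1] = 10 + 10 = 20, A[0][2] + B[2][1] = 8 + 8 = 16) = 12 (attained at k = 0)
  C[0][2] = min over k of (A[0][0] + B[0][2] = 5 + 6 = 11, A[0][1] + B[1][2] = 10 + -3 = 7, A[0][2] + B[2][2] = 8 + -5 = 3) = 3 (attained at k = 2)
  C[1][0] = min over k of (A[1][0] + B[0][0] = -3 + 4 = 1, A[1][1] + B[1][0] = -4 + -3 = -7, A[1][2] + B[2][0] = 3 + 8 = 11) = -7 (attained at k = 1)
  C[1][1] = min over k of (A[1][0] + B[0][1] = -3 + 7 = 4, A[1][1] + B[1][1] = -4 + 10 = 6, A[1][2] + B[2][1] = 3 + 8 = 11) = 4 (attained at k = 0)
  C[1][2] = min over k of (A[1][0] + B[0][2] = -3 + 6 = 3, A[1][1] + B[1][2] = -4 + -3 = -7, A[1][2] + B[2][2] = 3 + -5 = -2) = -7 (attained at k = 1)
  C[2][0] = min over k of (A[2][0] + B[0][0] = -4 + 4 = 0, A[2][1] + B[1][0] = -5 + -3 = -8, A[2][2] + B[2][0] = 9 + 8 = 17) = -8 (attained at k = 1)
  C[2][1] = min over k of (A[2][0] + B[0][1] = -4 + 7 = 3, A[2][1] + B[1][1] = -5 + 10 = 5, A[2][2] + B[2][1] = 9 + 8 = 17) = 3 (attained at k = 0)
  C[2][2] = min over k of (A[2][0] + B[0][2] = -4 + 6 = 2, A[2][1] + B[1][2] = -5 + -3 = -8, A[2][2] + B[2][2] = 9 + -5 = 4) = -8 (attained at k = 1)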